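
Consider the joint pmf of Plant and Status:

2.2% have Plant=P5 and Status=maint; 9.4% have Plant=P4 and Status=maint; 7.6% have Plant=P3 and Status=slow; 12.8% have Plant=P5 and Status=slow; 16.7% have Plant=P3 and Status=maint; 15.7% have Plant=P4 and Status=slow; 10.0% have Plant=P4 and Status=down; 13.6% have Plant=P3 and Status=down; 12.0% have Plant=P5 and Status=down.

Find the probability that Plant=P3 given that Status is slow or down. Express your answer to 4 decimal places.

0.2957

P(Status=slow) = 0.076 + 0.157 + 0.128 = 0.361.
P(Status=down) = 0.136 + 0.100 + 0.120 = 0.356.
P(Status ∈ {slow, down}) = 0.361 + 0.356 = 0.717; P(Plant=P3, Status ∈ {slow, down}) = 0.076 + 0.136 = 0.212.
P(Plant=P3 | Status ∈ {slow, down}) = 0.212/0.717 = 0.2957.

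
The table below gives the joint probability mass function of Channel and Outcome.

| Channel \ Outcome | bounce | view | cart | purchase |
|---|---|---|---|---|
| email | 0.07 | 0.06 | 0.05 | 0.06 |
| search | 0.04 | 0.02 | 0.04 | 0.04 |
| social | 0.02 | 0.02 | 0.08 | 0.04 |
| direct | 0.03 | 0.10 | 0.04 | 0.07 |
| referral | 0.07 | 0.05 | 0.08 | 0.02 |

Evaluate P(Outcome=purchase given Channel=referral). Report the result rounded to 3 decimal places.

0.091

P(Channel=referral) = 0.07 + 0.05 + 0.08 + 0.02 = 0.22.
P(Outcome=purchase | Channel=referral) = 0.02/0.22 = 0.091.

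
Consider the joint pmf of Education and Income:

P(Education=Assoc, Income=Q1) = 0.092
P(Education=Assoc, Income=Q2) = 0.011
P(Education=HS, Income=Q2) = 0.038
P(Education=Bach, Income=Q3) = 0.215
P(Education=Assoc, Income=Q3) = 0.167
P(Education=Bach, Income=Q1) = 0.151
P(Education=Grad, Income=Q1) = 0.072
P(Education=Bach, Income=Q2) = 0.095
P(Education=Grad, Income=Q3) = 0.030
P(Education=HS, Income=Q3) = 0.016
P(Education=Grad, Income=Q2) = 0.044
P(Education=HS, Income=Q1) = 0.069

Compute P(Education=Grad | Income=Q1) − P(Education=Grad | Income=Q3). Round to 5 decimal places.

P(Income=Q1) = 0.069 + 0.092 + 0.151 + 0.072 = 0.384; P(Education=Grad | Income=Q1) = 0.072/0.384 = 0.187500.
P(Income=Q3) = 0.016 + 0.167 + 0.215 + 0.030 = 0.428; P(Education=Grad | Income=Q3) = 0.030/0.428 = 0.070093.
Difference = 0.11741.

0.11741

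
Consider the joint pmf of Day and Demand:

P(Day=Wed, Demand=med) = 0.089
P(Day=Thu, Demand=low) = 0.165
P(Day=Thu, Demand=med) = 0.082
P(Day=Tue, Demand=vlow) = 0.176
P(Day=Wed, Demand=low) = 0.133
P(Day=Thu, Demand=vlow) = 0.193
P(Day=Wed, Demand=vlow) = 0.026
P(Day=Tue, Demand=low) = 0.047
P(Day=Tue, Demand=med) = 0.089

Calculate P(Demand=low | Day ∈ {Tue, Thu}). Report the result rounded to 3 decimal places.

0.282

P(Day=Tue) = 0.176 + 0.047 + 0.089 = 0.312.
P(Day=Thu) = 0.193 + 0.165 + 0.082 = 0.440.
P(Day ∈ {Tue, Thu}) = 0.312 + 0.440 = 0.752; P(Demand=low, Day ∈ {Tue, Thu}) = 0.047 + 0.165 = 0.212.
P(Demand=low | Day ∈ {Tue, Thu}) = 0.212/0.752 = 0.282.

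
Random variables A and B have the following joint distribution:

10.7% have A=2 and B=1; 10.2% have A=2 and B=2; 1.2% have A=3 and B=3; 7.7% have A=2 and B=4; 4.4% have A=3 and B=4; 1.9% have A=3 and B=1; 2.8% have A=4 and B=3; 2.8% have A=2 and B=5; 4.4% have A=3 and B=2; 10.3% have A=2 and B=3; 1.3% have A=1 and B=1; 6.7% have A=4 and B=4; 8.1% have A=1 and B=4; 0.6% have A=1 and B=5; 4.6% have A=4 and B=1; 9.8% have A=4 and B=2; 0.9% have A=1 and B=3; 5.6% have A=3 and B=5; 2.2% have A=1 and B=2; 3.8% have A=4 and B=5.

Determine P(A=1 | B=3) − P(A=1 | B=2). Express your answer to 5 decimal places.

-0.02350

P(B=3) = 0.009 + 0.103 + 0.012 + 0.028 = 0.152; P(A=1 | B=3) = 0.009/0.152 = 0.059211.
P(B=2) = 0.022 + 0.102 + 0.044 + 0.098 = 0.266; P(A=1 | B=2) = 0.022/0.266 = 0.082707.
Difference = -0.02350.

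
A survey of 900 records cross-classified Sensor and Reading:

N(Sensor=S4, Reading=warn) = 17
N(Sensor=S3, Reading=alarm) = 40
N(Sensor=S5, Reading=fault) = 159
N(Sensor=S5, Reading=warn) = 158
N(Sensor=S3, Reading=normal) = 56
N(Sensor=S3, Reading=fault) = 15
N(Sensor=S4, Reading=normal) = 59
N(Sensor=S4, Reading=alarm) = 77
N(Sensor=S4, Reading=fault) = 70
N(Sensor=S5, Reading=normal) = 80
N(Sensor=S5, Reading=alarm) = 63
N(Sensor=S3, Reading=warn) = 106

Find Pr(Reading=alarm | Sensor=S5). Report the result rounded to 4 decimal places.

Total with Sensor=S5: 80 + 158 + 63 + 159 = 460.
P(Reading=alarm | Sensor=S5) = 63/460 = 0.1370.

0.1370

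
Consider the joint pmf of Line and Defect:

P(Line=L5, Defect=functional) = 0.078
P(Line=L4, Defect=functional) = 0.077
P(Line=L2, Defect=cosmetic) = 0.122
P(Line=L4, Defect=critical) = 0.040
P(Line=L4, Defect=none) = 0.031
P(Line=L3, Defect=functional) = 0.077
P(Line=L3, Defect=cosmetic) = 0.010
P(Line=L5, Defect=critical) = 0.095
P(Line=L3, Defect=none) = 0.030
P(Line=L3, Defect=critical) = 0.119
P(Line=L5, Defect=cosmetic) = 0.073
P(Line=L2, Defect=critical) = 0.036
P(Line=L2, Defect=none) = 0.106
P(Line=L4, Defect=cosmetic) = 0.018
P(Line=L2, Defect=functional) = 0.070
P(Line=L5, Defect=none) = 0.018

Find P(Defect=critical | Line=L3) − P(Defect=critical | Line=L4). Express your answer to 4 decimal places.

0.2633

P(Line=L3) = 0.030 + 0.010 + 0.077 + 0.119 = 0.236; P(Defect=critical | Line=L3) = 0.119/0.236 = 0.50424.
P(Line=L4) = 0.031 + 0.018 + 0.077 + 0.040 = 0.166; P(Defect=critical | Line=L4) = 0.040/0.166 = 0.24096.
Difference = 0.2633.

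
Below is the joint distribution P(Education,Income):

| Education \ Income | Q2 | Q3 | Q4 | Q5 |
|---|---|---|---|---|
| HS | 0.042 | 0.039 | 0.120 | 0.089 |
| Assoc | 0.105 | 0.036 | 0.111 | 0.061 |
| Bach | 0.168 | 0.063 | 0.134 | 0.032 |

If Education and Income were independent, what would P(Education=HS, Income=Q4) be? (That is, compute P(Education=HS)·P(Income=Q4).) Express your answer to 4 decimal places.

0.1059

P(Education=HS) = 0.042 + 0.039 + 0.120 + 0.089 = 0.290.
P(Income=Q4) = 0.120 + 0.111 + 0.134 = 0.365.
Product: 0.290 × 0.365 = 0.1059.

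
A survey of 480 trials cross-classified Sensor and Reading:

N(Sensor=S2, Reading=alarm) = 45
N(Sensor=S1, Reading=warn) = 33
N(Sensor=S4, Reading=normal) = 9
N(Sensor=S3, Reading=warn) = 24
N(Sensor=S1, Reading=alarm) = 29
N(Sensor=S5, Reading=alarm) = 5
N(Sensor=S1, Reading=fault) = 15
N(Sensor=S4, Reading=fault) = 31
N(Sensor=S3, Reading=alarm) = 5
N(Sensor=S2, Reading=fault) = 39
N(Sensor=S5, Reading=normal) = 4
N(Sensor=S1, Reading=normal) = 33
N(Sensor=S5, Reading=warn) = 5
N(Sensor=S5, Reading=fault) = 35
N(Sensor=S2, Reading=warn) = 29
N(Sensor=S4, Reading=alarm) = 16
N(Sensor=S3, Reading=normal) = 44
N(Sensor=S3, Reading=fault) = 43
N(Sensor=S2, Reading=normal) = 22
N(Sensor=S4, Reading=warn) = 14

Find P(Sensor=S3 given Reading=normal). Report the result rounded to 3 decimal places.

0.393

Total with Reading=normal: 33 + 22 + 44 + 9 + 4 = 112.
P(Sensor=S3 | Reading=normal) = 44/112 = 0.393.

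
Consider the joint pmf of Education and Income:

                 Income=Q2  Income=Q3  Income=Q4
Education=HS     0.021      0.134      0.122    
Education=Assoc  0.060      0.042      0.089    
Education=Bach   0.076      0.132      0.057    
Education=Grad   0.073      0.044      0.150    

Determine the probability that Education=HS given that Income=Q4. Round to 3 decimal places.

0.292

P(Income=Q4) = 0.122 + 0.089 + 0.057 + 0.150 = 0.418.
P(Education=HS | Income=Q4) = 0.122/0.418 = 0.292.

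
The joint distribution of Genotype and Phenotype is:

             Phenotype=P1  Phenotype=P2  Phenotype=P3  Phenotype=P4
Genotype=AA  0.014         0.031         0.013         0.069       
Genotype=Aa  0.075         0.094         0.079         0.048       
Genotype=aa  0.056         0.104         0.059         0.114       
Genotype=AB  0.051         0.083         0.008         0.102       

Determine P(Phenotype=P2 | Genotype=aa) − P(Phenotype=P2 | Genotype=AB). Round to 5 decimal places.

-0.02785

P(Genotype=aa) = 0.056 + 0.104 + 0.059 + 0.114 = 0.333; P(Phenotype=P2 | Genotype=aa) = 0.104/0.333 = 0.312312.
P(Genotype=AB) = 0.051 + 0.083 + 0.008 + 0.102 = 0.244; P(Phenotype=P2 | Genotype=AB) = 0.083/0.244 = 0.340164.
Difference = -0.02785.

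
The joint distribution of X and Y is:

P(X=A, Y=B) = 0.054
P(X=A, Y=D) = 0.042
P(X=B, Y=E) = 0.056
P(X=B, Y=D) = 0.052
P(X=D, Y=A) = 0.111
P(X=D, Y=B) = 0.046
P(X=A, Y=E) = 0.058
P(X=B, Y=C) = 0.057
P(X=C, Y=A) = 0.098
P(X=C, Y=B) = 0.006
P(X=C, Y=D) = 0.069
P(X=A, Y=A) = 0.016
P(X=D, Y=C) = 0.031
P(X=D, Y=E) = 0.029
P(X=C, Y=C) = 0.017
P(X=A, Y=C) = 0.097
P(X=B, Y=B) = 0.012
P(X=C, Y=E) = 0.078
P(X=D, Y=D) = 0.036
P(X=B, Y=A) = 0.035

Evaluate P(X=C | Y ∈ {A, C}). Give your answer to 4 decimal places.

0.2489

P(Y=A) = 0.016 + 0.035 + 0.098 + 0.111 = 0.260.
P(Y=C) = 0.097 + 0.057 + 0.017 + 0.031 = 0.202.
P(Y ∈ {A, C}) = 0.260 + 0.202 = 0.462; P(X=C, Y ∈ {A, C}) = 0.098 + 0.017 = 0.115.
P(X=C | Y ∈ {A, C}) = 0.115/0.462 = 0.2489.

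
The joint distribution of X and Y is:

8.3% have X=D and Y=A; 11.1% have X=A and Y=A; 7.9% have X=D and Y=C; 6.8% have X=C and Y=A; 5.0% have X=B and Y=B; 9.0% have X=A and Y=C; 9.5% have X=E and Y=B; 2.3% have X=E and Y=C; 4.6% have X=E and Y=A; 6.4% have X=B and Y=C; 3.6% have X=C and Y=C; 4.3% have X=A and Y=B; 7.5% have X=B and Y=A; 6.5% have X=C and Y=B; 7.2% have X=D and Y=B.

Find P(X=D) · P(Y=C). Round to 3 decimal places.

0.068

P(X=D) = 0.083 + 0.072 + 0.079 = 0.234.
P(Y=C) = 0.090 + 0.064 + 0.036 + 0.079 + 0.023 = 0.292.
Product: 0.234 × 0.292 = 0.068.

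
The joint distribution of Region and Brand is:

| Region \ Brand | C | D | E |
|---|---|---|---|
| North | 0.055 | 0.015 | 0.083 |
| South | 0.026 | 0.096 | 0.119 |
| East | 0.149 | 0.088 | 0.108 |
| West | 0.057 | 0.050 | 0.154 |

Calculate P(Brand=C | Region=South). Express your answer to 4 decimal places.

P(Region=South) = 0.026 + 0.096 + 0.119 = 0.241.
P(Brand=C | Region=South) = 0.026/0.241 = 0.1079.

0.1079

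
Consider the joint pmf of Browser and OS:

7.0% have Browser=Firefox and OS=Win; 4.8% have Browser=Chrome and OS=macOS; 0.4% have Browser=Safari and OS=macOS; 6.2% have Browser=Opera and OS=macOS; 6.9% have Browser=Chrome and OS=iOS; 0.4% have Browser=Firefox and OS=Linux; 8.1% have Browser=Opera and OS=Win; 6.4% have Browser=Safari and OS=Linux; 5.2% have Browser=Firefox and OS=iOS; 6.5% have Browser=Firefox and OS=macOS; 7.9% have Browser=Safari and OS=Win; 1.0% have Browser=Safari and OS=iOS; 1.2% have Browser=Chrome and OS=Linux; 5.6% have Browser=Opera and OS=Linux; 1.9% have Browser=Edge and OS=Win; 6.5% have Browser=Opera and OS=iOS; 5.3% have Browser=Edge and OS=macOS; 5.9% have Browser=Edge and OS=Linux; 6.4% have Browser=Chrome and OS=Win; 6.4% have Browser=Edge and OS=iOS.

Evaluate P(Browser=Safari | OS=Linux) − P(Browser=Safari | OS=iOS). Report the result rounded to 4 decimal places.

P(OS=Linux) = 0.012 + 0.004 + 0.064 + 0.059 + 0.056 = 0.195; P(Browser=Safari | OS=Linux) = 0.064/0.195 = 0.32821.
P(OS=iOS) = 0.069 + 0.052 + 0.010 + 0.064 + 0.065 = 0.260; P(Browser=Safari | OS=iOS) = 0.010/0.260 = 0.03846.
Difference = 0.2897.

0.2897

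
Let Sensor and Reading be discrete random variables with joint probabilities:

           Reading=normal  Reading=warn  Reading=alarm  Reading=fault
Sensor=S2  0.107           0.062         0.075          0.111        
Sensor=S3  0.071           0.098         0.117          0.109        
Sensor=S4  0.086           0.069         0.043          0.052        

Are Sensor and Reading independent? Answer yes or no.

no

P(Sensor=S3) = 0.395 and P(Reading=normal) = 0.264, so their product is 0.10428, but P(Sensor=S3, Reading=normal) = 0.071. Since these differ, Sensor and Reading are not independent.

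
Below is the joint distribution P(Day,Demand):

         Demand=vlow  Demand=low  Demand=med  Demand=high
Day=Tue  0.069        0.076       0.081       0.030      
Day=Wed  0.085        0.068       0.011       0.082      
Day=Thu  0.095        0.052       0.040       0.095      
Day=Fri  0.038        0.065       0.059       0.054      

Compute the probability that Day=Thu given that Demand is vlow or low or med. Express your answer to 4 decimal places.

0.2530

P(Demand=vlow) = 0.069 + 0.085 + 0.095 + 0.038 = 0.287.
P(Demand=low) = 0.076 + 0.068 + 0.052 + 0.065 = 0.261.
P(Demand=med) = 0.081 + 0.011 + 0.040 + 0.059 = 0.191.
P(Demand ∈ {vlow, low, med}) = 0.287 + 0.261 + 0.191 = 0.739; P(Day=Thu, Demand ∈ {vlow, low, med}) = 0.095 + 0.052 + 0.040 = 0.187.
P(Day=Thu | Demand ∈ {vlow, low, med}) = 0.187/0.739 = 0.2530.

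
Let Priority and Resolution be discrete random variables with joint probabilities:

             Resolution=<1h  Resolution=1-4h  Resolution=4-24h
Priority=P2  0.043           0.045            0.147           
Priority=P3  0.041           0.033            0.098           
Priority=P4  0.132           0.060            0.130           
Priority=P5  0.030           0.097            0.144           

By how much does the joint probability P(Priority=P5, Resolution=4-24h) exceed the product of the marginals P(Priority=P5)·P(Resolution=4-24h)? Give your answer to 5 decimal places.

P(Priority=P5) = 0.030 + 0.097 + 0.144 = 0.271.
P(Resolution=4-24h) = 0.147 + 0.098 + 0.130 + 0.144 = 0.519.
P(Priority=P5, Resolution=4-24h) − P(Priority=P5)P(Resolution=4-24h) = 0.144 − 0.271×0.519 = 0.00335.

0.00335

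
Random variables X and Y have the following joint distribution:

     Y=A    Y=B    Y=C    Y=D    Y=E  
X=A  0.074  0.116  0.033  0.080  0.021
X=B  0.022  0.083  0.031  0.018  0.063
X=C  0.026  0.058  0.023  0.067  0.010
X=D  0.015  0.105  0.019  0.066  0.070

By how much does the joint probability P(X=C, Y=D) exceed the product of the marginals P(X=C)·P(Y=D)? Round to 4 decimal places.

0.0245

P(X=C) = 0.026 + 0.058 + 0.023 + 0.067 + 0.010 = 0.184.
P(Y=D) = 0.080 + 0.018 + 0.067 + 0.066 = 0.231.
P(X=C, Y=D) − P(X=C)P(Y=D) = 0.067 − 0.184×0.231 = 0.0245.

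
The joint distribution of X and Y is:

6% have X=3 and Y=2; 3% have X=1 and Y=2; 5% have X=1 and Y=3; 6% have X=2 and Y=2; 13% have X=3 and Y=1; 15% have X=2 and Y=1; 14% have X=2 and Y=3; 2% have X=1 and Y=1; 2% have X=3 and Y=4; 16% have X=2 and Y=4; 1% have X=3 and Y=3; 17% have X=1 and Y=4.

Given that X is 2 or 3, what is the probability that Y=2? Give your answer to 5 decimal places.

0.16438

P(X=2) = 0.15 + 0.06 + 0.14 + 0.16 = 0.51.
P(X=3) = 0.13 + 0.06 + 0.01 + 0.02 = 0.22.
P(X ∈ {2, 3}) = 0.51 + 0.22 = 0.73; P(Y=2, X ∈ {2, 3}) = 0.06 + 0.06 = 0.12.
P(Y=2 | X ∈ {2, 3}) = 0.12/0.73 = 0.16438.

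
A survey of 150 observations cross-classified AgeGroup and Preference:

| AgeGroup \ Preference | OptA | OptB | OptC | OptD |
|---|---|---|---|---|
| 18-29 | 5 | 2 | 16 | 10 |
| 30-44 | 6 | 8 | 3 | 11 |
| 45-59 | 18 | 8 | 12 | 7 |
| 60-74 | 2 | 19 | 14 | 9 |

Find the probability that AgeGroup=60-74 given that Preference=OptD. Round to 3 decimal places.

Total with Preference=OptD: 10 + 11 + 7 + 9 = 37.
P(AgeGroup=60-74 | Preference=OptD) = 9/37 = 0.243.

0.243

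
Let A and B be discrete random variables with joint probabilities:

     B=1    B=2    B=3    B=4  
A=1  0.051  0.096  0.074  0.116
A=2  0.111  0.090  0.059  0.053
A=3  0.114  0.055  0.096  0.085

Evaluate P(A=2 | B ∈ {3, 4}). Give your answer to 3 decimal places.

0.232

P(B=3) = 0.074 + 0.059 + 0.096 = 0.229.
P(B=4) = 0.116 + 0.053 + 0.085 = 0.254.
P(B ∈ {3, 4}) = 0.229 + 0.254 = 0.483; P(A=2, B ∈ {3, 4}) = 0.059 + 0.053 = 0.112.
P(A=2 | B ∈ {3, 4}) = 0.112/0.483 = 0.232.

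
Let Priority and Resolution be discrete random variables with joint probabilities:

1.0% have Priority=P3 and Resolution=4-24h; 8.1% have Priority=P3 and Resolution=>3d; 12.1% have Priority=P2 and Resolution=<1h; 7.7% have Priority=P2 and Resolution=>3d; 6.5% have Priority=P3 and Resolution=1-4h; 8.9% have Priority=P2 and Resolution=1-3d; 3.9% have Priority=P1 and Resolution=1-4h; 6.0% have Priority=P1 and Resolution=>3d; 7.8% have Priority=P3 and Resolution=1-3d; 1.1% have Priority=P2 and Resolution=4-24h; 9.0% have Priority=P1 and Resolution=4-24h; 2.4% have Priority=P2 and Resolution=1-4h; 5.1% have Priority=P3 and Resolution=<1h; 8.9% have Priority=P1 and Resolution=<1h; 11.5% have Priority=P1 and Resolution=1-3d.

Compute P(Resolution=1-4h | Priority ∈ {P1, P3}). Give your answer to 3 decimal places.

0.153

P(Priority=P1) = 0.089 + 0.039 + 0.090 + 0.115 + 0.060 = 0.393.
P(Priority=P3) = 0.051 + 0.065 + 0.010 + 0.078 + 0.081 = 0.285.
P(Priority ∈ {P1, P3}) = 0.393 + 0.285 = 0.678; P(Resolution=1-4h, Priority ∈ {P1, P3}) = 0.039 + 0.065 = 0.104.
P(Resolution=1-4h | Priority ∈ {P1, P3}) = 0.104/0.678 = 0.153.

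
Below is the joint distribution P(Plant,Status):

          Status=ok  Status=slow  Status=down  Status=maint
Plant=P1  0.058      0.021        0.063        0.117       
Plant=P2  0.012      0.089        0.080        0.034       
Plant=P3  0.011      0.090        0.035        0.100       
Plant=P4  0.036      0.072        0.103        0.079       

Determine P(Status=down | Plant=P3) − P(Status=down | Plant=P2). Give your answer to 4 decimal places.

P(Plant=P3) = 0.011 + 0.090 + 0.035 + 0.100 = 0.236; P(Status=down | Plant=P3) = 0.035/0.236 = 0.14831.
P(Plant=P2) = 0.012 + 0.089 + 0.080 + 0.034 = 0.215; P(Status=down | Plant=P2) = 0.080/0.215 = 0.37209.
Difference = -0.2238.

-0.2238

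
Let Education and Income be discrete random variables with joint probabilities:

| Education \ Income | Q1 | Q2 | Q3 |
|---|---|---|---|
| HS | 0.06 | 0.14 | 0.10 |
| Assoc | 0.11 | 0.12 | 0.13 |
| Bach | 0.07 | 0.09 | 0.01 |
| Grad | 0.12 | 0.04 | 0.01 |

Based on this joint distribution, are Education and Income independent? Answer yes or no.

no

P(Education=Grad) = 0.17 and P(Income=Q1) = 0.36, so their product is 0.0612, but P(Education=Grad, Income=Q1) = 0.12. Since these differ, Education and Income are not independent.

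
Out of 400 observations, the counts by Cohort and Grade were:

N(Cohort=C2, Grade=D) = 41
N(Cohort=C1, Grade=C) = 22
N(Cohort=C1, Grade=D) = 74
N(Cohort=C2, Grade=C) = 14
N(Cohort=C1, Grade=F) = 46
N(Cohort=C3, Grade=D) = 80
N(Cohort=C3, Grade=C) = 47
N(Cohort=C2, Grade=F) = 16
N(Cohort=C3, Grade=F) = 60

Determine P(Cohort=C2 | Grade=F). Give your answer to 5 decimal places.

Total with Grade=F: 46 + 16 + 60 = 122.
P(Cohort=C2 | Grade=F) = 16/122 = 0.13115.

0.13115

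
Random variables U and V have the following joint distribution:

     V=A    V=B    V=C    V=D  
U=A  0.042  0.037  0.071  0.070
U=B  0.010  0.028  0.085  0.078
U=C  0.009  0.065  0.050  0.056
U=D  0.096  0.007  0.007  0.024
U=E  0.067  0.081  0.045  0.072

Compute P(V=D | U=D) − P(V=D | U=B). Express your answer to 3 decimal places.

P(U=D) = 0.096 + 0.007 + 0.007 + 0.024 = 0.134; P(V=D | U=D) = 0.024/0.134 = 0.1791.
P(U=B) = 0.010 + 0.028 + 0.085 + 0.078 = 0.201; P(V=D | U=B) = 0.078/0.201 = 0.3881.
Difference = -0.209.

-0.209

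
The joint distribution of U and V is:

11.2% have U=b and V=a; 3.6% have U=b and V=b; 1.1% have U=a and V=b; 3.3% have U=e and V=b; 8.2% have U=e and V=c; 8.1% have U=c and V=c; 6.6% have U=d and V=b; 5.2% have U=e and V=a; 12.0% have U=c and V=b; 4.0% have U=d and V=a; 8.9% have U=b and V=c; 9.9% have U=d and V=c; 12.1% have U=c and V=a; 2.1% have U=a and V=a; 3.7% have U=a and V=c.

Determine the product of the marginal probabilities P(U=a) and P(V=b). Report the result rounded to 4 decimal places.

P(U=a) = 0.021 + 0.011 + 0.037 = 0.069.
P(V=b) = 0.011 + 0.036 + 0.120 + 0.066 + 0.033 = 0.266.
Product: 0.069 × 0.266 = 0.0184.

0.0184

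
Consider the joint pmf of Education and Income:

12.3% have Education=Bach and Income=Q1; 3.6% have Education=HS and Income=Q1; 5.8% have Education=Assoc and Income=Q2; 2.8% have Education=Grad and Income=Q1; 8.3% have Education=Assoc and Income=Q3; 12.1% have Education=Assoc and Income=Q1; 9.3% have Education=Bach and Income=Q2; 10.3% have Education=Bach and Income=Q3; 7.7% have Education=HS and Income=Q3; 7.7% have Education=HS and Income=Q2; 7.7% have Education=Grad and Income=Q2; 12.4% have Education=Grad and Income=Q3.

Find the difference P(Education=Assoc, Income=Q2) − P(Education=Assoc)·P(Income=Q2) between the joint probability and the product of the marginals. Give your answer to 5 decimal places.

P(Education=Assoc) = 0.121 + 0.058 + 0.083 = 0.262.
P(Income=Q2) = 0.077 + 0.058 + 0.093 + 0.077 = 0.305.
P(Education=Assoc, Income=Q2) − P(Education=Assoc)P(Income=Q2) = 0.058 − 0.262×0.305 = -0.02191.

-0.02191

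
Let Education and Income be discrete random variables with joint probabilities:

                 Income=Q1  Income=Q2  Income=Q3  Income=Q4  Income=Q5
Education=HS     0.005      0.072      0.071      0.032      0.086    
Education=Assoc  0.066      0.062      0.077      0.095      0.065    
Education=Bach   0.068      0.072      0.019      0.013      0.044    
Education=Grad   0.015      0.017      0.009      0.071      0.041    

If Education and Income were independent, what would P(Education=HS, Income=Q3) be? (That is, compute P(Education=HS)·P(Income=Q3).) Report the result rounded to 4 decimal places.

0.0468

P(Education=HS) = 0.005 + 0.072 + 0.071 + 0.032 + 0.086 = 0.266.
P(Income=Q3) = 0.071 + 0.077 + 0.019 + 0.009 = 0.176.
Product: 0.266 × 0.176 = 0.0468.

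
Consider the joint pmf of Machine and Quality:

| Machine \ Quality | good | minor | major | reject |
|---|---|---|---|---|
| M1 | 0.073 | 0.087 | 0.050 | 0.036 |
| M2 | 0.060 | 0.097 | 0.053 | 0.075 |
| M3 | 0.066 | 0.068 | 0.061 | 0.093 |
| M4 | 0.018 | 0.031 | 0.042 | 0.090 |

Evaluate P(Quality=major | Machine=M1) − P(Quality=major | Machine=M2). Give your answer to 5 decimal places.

P(Machine=M1) = 0.073 + 0.087 + 0.050 + 0.036 = 0.246; P(Quality=major | Machine=M1) = 0.050/0.246 = 0.203252.
P(Machine=M2) = 0.060 + 0.097 + 0.053 + 0.075 = 0.285; P(Quality=major | Machine=M2) = 0.053/0.285 = 0.185965.
Difference = 0.01729.

0.01729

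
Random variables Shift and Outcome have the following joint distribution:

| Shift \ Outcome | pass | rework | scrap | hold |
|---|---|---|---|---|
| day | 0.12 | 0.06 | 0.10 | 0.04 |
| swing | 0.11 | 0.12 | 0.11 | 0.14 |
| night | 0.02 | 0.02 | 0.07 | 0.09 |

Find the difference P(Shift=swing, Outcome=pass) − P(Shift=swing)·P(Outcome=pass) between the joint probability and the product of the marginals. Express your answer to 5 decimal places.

-0.01000

P(Shift=swing) = 0.11 + 0.12 + 0.11 + 0.14 = 0.48.
P(Outcome=pass) = 0.12 + 0.11 + 0.02 = 0.25.
P(Shift=swing, Outcome=pass) − P(Shift=swing)P(Outcome=pass) = 0.11 − 0.48×0.25 = -0.01000.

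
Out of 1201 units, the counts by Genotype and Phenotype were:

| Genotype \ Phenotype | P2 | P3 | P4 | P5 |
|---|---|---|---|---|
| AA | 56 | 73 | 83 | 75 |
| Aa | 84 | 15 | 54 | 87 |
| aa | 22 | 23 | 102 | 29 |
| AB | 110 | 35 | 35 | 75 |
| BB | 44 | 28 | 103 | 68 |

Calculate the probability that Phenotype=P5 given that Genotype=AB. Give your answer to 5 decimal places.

0.29412

Total with Genotype=AB: 110 + 35 + 35 + 75 = 255.
P(Phenotype=P5 | Genotype=AB) = 75/255 = 0.29412.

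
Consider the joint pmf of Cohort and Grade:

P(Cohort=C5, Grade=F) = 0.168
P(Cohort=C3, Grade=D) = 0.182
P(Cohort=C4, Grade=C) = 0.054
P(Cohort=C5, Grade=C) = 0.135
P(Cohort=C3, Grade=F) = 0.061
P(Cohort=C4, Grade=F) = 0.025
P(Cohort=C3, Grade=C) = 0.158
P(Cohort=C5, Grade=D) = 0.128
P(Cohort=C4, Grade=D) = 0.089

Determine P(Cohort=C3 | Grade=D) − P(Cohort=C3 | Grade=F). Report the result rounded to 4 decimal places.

0.2160

P(Grade=D) = 0.182 + 0.089 + 0.128 = 0.399; P(Cohort=C3 | Grade=D) = 0.182/0.399 = 0.45614.
P(Grade=F) = 0.061 + 0.025 + 0.168 = 0.254; P(Cohort=C3 | Grade=F) = 0.061/0.254 = 0.24016.
Difference = 0.2160.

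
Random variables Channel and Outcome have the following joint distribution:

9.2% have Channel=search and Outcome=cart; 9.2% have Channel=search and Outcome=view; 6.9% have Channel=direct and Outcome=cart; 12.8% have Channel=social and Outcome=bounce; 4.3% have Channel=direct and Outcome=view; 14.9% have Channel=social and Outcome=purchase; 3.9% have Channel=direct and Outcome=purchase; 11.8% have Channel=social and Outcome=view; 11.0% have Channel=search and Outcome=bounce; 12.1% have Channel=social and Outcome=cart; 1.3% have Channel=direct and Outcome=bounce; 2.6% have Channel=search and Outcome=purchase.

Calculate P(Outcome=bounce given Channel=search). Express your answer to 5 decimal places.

0.34375

P(Channel=search) = 0.110 + 0.092 + 0.092 + 0.026 = 0.320.
P(Outcome=bounce | Channel=search) = 0.110/0.320 = 0.34375.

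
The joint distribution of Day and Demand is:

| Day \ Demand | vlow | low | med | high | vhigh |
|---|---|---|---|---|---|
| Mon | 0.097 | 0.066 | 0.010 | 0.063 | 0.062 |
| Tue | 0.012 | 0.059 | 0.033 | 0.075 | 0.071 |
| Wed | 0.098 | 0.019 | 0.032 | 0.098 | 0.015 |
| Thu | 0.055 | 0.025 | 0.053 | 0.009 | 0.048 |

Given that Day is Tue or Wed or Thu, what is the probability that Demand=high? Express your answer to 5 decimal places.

0.25926

P(Day=Tue) = 0.012 + 0.059 + 0.033 + 0.075 + 0.071 = 0.250.
P(Day=Wed) = 0.098 + 0.019 + 0.032 + 0.098 + 0.015 = 0.262.
P(Day=Thu) = 0.055 + 0.025 + 0.053 + 0.009 + 0.048 = 0.190.
P(Day ∈ {Tue, Wed, Thu}) = 0.250 + 0.262 + 0.190 = 0.702; P(Demand=high, Day ∈ {Tue, Wed, Thu}) = 0.075 + 0.098 + 0.009 = 0.182.
P(Demand=high | Day ∈ {Tue, Wed, Thu}) = 0.182/0.702 = 0.25926.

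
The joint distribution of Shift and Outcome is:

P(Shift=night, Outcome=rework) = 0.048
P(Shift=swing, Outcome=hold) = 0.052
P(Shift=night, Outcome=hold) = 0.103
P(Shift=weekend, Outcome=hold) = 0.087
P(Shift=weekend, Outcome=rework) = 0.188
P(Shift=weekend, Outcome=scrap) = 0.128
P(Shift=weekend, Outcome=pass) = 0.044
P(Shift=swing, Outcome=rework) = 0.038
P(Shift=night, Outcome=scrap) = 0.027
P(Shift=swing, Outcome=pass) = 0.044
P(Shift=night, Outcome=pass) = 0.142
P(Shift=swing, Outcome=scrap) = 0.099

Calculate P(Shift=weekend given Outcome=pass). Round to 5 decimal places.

0.19130

P(Outcome=pass) = 0.044 + 0.142 + 0.044 = 0.230.
P(Shift=weekend | Outcome=pass) = 0.044/0.230 = 0.19130.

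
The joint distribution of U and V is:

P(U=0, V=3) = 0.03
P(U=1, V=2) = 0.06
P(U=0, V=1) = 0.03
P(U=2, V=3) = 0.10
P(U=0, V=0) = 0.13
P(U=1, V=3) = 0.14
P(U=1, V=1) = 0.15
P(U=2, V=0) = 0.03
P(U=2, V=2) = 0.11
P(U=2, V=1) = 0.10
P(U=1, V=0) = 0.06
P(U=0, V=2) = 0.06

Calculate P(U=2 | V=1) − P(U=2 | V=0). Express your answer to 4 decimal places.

P(V=1) = 0.03 + 0.15 + 0.10 = 0.28; P(U=2 | V=1) = 0.10/0.28 = 0.35714.
P(V=0) = 0.13 + 0.06 + 0.03 = 0.22; P(U=2 | V=0) = 0.03/0.22 = 0.13636.
Difference = 0.2208.

0.2208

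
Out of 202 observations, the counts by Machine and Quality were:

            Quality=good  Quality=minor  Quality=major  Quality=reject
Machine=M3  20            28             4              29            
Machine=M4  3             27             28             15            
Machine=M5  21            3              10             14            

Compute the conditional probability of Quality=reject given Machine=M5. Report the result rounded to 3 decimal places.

Total with Machine=M5: 21 + 3 + 10 + 14 = 48.
P(Quality=reject | Machine=M5) = 14/48 = 0.292.

0.292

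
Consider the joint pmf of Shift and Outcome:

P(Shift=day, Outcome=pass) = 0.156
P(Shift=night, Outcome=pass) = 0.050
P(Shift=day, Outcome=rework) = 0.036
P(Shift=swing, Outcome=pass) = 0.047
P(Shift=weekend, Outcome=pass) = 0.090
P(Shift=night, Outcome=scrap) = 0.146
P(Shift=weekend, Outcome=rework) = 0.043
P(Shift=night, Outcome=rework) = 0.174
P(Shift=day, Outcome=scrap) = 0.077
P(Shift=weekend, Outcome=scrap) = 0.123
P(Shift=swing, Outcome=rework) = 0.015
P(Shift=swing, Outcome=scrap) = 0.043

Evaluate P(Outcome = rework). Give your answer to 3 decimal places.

0.268

P(Outcome=rework) = 0.036 + 0.015 + 0.174 + 0.043 = 0.268.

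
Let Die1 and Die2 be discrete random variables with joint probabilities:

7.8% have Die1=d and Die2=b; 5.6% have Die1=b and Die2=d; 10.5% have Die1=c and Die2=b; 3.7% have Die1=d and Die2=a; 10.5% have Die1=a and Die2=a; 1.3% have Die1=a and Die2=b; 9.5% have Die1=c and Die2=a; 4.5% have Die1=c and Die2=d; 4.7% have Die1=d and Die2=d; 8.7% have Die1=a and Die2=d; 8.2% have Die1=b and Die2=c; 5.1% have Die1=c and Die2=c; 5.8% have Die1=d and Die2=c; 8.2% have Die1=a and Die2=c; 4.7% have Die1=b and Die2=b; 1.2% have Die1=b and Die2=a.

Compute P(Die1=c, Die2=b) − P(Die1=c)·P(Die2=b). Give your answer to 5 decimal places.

P(Die1=c) = 0.095 + 0.105 + 0.051 + 0.045 = 0.296.
P(Die2=b) = 0.013 + 0.047 + 0.105 + 0.078 = 0.243.
P(Die1=c, Die2=b) − P(Die1=c)P(Die2=b) = 0.105 − 0.296×0.243 = 0.03307.

0.03307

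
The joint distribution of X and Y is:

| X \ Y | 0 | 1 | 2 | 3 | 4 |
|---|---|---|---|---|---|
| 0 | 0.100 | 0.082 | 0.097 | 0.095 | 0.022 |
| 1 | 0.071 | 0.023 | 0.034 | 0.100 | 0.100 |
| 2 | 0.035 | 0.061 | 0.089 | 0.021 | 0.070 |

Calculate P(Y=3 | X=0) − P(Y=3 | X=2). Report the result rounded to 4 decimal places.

0.1638

P(X=0) = 0.100 + 0.082 + 0.097 + 0.095 + 0.022 = 0.396; P(Y=3 | X=0) = 0.095/0.396 = 0.23990.
P(X=2) = 0.035 + 0.061 + 0.089 + 0.021 + 0.070 = 0.276; P(Y=3 | X=2) = 0.021/0.276 = 0.07609.
Difference = 0.1638.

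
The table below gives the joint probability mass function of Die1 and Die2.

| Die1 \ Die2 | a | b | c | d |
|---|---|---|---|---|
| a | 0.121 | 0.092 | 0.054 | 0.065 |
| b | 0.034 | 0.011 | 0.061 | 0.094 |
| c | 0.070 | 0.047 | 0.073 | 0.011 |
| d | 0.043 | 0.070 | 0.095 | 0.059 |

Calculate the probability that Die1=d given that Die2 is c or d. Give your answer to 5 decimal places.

0.30078

P(Die2=c) = 0.054 + 0.061 + 0.073 + 0.095 = 0.283.
P(Die2=d) = 0.065 + 0.094 + 0.011 + 0.059 = 0.229.
P(Die2 ∈ {c, d}) = 0.283 + 0.229 = 0.512; P(Die1=d, Die2 ∈ {c, d}) = 0.095 + 0.059 = 0.154.
P(Die1=d | Die2 ∈ {c, d}) = 0.154/0.512 = 0.30078.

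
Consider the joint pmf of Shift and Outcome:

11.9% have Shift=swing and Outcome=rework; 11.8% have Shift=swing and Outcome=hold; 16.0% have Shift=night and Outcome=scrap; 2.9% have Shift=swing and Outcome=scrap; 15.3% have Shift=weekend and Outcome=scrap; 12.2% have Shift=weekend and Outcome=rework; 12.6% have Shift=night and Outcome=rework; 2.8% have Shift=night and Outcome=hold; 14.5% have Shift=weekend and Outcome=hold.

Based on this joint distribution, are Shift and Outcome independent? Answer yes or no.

no

P(Shift=night) = 0.314 and P(Outcome=hold) = 0.291, so their product is 0.09137, but P(Shift=night, Outcome=hold) = 0.028. Since these differ, Shift and Outcome are not independent.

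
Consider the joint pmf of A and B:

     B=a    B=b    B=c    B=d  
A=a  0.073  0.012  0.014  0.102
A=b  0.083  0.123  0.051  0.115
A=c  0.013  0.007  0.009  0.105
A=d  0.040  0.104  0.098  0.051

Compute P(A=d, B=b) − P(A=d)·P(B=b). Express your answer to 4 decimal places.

P(A=d) = 0.040 + 0.104 + 0.098 + 0.051 = 0.293.
P(B=b) = 0.012 + 0.123 + 0.007 + 0.104 = 0.246.
P(A=d, B=b) − P(A=d)P(B=b) = 0.104 − 0.293×0.246 = 0.0319.

0.0319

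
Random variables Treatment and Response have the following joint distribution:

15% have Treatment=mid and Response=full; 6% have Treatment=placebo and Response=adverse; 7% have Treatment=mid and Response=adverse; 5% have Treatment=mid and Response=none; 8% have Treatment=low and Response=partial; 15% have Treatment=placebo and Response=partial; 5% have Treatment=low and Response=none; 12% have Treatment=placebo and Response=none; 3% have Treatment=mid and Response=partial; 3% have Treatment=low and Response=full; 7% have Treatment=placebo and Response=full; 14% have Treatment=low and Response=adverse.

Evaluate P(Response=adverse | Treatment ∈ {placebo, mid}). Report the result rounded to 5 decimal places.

P(Treatment=placebo) = 0.12 + 0.15 + 0.07 + 0.06 = 0.40.
P(Treatment=mid) = 0.05 + 0.03 + 0.15 + 0.07 = 0.30.
P(Treatment ∈ {placebo, mid}) = 0.40 + 0.30 = 0.70; P(Response=adverse, Treatment ∈ {placebo, mid}) = 0.06 + 0.07 = 0.13.
P(Response=adverse | Treatment ∈ {placebo, mid}) = 0.13/0.70 = 0.18571.

0.18571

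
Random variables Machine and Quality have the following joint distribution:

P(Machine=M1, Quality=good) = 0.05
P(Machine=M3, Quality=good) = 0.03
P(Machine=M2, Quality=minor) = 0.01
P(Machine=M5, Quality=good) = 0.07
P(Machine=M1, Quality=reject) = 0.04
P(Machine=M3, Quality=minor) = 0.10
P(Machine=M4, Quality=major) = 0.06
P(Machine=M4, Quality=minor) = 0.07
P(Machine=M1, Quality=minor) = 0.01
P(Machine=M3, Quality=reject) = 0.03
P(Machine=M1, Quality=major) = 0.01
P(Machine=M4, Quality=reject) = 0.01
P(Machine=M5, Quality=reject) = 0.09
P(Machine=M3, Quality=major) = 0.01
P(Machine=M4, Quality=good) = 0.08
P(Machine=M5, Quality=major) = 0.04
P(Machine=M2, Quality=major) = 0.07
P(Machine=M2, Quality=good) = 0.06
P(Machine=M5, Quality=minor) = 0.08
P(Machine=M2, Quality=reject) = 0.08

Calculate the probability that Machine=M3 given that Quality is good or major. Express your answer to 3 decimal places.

0.083

P(Quality=good) = 0.05 + 0.06 + 0.03 + 0.08 + 0.07 = 0.29.
P(Quality=major) = 0.01 + 0.07 + 0.01 + 0.06 + 0.04 = 0.19.
P(Quality ∈ {good, major}) = 0.29 + 0.19 = 0.48; P(Machine=M3, Quality ∈ {good, major}) = 0.03 + 0.01 = 0.04.
P(Machine=M3 | Quality ∈ {good, major}) = 0.04/0.48 = 0.083.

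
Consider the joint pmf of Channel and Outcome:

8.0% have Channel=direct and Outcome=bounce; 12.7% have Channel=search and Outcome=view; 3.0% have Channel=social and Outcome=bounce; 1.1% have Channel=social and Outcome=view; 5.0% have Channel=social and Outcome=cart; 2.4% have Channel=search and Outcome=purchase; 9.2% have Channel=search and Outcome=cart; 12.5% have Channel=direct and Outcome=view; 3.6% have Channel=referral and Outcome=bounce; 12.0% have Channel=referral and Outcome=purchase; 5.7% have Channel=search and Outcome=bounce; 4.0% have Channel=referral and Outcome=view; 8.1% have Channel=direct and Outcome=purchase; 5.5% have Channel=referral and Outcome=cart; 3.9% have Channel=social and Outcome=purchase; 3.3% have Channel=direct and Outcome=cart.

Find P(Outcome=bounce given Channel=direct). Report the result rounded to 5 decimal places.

0.25078

P(Channel=direct) = 0.080 + 0.125 + 0.033 + 0.081 = 0.319.
P(Outcome=bounce | Channel=direct) = 0.080/0.319 = 0.25078.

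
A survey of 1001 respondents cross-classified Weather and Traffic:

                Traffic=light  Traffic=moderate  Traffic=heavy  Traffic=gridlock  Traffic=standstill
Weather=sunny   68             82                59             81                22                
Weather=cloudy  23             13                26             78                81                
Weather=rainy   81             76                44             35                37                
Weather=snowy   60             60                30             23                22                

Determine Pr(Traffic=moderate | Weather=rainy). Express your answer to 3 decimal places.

Total with Weather=rainy: 81 + 76 + 44 + 35 + 37 = 273.
P(Traffic=moderate | Weather=rainy) = 76/273 = 0.278.

0.278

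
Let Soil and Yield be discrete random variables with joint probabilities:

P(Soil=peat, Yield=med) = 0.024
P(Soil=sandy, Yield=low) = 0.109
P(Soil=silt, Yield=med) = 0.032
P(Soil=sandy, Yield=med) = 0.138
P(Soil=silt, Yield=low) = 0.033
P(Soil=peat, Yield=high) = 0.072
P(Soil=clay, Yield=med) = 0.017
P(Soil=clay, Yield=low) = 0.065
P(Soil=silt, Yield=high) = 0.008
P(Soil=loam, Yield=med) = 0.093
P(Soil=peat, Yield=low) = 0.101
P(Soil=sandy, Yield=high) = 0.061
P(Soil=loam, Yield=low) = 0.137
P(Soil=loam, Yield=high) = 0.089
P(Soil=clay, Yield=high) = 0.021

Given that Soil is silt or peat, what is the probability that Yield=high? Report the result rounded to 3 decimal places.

0.296

P(Soil=silt) = 0.033 + 0.032 + 0.008 = 0.073.
P(Soil=peat) = 0.101 + 0.024 + 0.072 = 0.197.
P(Soil ∈ {silt, peat}) = 0.073 + 0.197 = 0.270; P(Yield=high, Soil ∈ {silt, peat}) = 0.008 + 0.072 = 0.080.
P(Yield=high | Soil ∈ {silt, peat}) = 0.080/0.270 = 0.296.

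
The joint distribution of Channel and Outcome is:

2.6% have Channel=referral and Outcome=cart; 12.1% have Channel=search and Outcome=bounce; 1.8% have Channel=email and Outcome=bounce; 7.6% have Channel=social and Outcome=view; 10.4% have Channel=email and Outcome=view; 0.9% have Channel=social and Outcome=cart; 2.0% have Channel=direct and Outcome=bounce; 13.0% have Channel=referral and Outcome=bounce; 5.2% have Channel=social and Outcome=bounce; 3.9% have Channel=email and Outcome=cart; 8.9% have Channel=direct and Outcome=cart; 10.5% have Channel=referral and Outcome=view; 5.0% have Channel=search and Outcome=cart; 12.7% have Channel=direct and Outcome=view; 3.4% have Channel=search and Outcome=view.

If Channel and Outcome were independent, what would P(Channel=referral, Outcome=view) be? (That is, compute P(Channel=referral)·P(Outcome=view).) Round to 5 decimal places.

P(Channel=referral) = 0.130 + 0.105 + 0.026 = 0.261.
P(Outcome=view) = 0.104 + 0.034 + 0.076 + 0.127 + 0.105 = 0.446.
Product: 0.261 × 0.446 = 0.11641.

0.11641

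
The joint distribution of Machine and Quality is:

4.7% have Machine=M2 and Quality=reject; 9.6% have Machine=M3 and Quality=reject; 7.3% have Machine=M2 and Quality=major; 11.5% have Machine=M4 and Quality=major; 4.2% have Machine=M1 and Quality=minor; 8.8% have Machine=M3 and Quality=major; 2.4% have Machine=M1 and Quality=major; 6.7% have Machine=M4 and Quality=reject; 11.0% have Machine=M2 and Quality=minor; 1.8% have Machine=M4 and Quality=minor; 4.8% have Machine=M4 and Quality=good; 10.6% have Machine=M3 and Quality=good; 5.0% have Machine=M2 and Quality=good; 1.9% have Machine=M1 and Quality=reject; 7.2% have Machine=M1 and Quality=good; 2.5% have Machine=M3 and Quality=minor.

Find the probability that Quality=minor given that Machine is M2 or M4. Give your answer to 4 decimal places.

0.2424

P(Machine=M2) = 0.050 + 0.110 + 0.073 + 0.047 = 0.280.
P(Machine=M4) = 0.048 + 0.018 + 0.115 + 0.067 = 0.248.
P(Machine ∈ {M2, M4}) = 0.280 + 0.248 = 0.528; P(Quality=minor, Machine ∈ {M2, M4}) = 0.110 + 0.018 = 0.128.
P(Quality=minor | Machine ∈ {M2, M4}) = 0.128/0.528 = 0.2424.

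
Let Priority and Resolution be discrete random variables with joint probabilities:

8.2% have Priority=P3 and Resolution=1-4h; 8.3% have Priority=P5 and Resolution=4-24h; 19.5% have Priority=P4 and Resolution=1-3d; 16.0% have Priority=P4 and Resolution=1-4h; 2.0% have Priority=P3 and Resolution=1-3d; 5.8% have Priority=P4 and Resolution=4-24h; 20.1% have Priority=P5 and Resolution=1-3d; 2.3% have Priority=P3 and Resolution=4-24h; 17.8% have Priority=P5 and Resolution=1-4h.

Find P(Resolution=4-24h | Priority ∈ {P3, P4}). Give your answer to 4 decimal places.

P(Priority=P3) = 0.082 + 0.023 + 0.020 = 0.125.
P(Priority=P4) = 0.160 + 0.058 + 0.195 = 0.413.
P(Priority ∈ {P3, P4}) = 0.125 + 0.413 = 0.538; P(Resolution=4-24h, Priority ∈ {P3, P4}) = 0.023 + 0.058 = 0.081.
P(Resolution=4-24h | Priority ∈ {P3, P4}) = 0.081/0.538 = 0.1506.

0.1506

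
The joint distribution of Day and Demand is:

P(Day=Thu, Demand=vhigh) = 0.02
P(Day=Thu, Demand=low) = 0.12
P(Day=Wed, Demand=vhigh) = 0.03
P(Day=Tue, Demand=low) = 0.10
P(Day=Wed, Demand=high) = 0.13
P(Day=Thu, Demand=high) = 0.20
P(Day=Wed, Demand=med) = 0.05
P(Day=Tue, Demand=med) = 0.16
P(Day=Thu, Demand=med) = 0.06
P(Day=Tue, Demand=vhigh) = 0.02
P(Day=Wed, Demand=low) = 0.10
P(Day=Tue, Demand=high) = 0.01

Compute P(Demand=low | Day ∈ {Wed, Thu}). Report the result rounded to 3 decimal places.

P(Day=Wed) = 0.10 + 0.05 + 0.13 + 0.03 = 0.31.
P(Day=Thu) = 0.12 + 0.06 + 0.20 + 0.02 = 0.40.
P(Day ∈ {Wed, Thu}) = 0.31 + 0.40 = 0.71; P(Demand=low, Day ∈ {Wed, Thu}) = 0.10 + 0.12 = 0.22.
P(Demand=low | Day ∈ {Wed, Thu}) = 0.22/0.71 = 0.310.

0.310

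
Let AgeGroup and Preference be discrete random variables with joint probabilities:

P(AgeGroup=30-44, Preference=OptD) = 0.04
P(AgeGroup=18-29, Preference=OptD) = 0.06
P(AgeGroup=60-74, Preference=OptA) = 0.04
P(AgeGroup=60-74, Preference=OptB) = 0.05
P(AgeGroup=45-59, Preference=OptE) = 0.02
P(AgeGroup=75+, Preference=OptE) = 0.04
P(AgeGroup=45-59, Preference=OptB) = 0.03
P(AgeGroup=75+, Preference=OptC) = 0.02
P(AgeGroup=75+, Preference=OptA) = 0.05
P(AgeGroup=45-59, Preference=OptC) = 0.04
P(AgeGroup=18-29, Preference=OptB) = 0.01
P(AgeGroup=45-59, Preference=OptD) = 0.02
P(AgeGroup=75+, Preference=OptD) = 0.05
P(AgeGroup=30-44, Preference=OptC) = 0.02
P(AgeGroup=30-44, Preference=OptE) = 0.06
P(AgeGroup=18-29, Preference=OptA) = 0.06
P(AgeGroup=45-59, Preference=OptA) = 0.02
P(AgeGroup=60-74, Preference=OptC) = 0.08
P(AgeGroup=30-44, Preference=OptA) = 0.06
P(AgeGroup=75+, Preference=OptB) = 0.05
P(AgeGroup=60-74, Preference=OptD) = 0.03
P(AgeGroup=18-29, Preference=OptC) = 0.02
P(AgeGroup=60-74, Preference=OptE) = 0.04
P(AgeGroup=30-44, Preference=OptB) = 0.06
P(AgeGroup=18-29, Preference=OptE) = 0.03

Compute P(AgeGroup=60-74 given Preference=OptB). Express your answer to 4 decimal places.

P(Preference=OptB) = 0.01 + 0.06 + 0.03 + 0.05 + 0.05 = 0.20.
P(AgeGroup=60-74 | Preference=OptB) = 0.05/0.20 = 0.2500.

0.2500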